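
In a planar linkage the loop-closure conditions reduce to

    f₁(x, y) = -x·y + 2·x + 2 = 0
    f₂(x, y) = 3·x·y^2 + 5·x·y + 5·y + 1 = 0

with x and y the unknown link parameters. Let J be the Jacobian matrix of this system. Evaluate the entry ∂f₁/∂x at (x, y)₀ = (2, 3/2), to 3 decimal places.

0.500

∂f₁/∂x = -y + 2.
At (2, 3/2) this is 0.500.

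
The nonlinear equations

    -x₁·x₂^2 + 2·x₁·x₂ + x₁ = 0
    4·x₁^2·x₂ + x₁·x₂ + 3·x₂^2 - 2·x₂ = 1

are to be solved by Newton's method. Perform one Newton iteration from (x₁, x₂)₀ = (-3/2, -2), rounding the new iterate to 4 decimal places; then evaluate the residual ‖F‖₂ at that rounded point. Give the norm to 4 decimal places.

2.7496

At (-3/2, -2): F = (10.5000, 0.0000).
Jacobian J = [[-x₂^2 + 2·x₂ + 1, -2·x₁·x₂ + 2·x₁], [8·x₁·x₂ + x₂, 4·x₁^2 + x₁ + 6·x₂ - 2]].
At the point, J = [[-7.0000, -9.0000], [22.0000, -6.5000]] (det J = 243.5000).
Solving J·Δ = −F gives Δ = (0.2803, 0.9487).
Then the next iterate is (x₁, x₂)₁ = (-1.2197, -1.0513).
Re-evaluating at (-1.2197, -1.0513): F = (2.692892, -0.555376), so ‖F‖₂ = 2.7496.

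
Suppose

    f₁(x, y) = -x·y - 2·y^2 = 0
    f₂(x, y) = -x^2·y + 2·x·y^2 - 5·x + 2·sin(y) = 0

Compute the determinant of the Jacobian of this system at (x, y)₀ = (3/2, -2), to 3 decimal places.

J = [[-y, -x - 4·y], [-2·x·y + 2·y^2 - 5, -x^2 + 4·x·y + 2·cos(y)]].
At the point, J = [[2.000, 6.500], [9.000, -15.08229]].
det J = -88.665.

-88.665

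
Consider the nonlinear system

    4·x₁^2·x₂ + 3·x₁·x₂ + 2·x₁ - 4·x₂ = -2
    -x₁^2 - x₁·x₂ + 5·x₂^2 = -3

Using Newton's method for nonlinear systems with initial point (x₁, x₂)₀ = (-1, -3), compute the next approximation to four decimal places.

(-1.2699, -1.5293)

At (-1, -3): F = (9.0000, 44.0000).
Jacobian J = [[8·x₁·x₂ + 3·x₂ + 2, 4·x₁^2 + 3·x₁ - 4], [-2·x₁ - x₂, -x₁ + 10·x₂]].
At the point, J = [[17.0000, -3.0000], [5.0000, -29.0000]] (det J = -478.0000).
Solving J·Δ = −F gives Δ = (-0.2699, 1.4707).
Then the next iterate is (x₁, x₂)₁ = (-1.2699, -1.5293).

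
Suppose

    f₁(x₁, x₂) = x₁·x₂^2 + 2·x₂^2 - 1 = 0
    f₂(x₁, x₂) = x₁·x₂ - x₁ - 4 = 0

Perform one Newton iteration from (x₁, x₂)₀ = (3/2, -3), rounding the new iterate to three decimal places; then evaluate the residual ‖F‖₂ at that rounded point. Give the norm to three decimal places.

6.668

At (3/2, -3): F = (30.500, -10.000).
Jacobian J = [[x₂^2, 2·x₁·x₂ + 4·x₂], [x₂ - 1, x₁]].
At the point, J = [[9.000, -21.000], [-4.000, 1.500]] (det J = -70.500).
Solving J·Δ = −F gives Δ = (-2.330, 0.454).
Then the next iterate is (x₁, x₂)₁ = (-0.830, -2.546).
Re-evaluating at (-0.830, -2.546): F = (6.58408, -1.05682), so ‖F‖₂ = 6.668.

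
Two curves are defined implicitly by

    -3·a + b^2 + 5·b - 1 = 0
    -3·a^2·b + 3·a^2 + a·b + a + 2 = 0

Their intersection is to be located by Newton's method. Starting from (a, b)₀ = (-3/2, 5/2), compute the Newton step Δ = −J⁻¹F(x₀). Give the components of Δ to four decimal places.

(-0.3429, -2.3279)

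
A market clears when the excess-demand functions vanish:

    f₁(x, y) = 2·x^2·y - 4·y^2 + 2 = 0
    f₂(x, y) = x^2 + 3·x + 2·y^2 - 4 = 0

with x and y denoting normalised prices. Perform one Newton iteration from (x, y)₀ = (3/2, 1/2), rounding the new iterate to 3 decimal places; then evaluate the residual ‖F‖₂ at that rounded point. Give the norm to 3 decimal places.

59.120

At (3/2, 1/2): F = (3.250, 3.250).
Jacobian J = [[4·x·y, 2·x^2 - 8·y], [2·x + 3, 4·y]].
At the point, J = [[3.000, 0.500], [6.000, 2.000]] (det J = 3.000).
Solving J·Δ = −F gives Δ = (-1.625, 3.250).
Then the next iterate is (x, y)₁ = (-0.125, 3.750).
Re-evaluating at (-0.125, 3.750): F = (-54.13281, 23.76562), so ‖F‖₂ = 59.120.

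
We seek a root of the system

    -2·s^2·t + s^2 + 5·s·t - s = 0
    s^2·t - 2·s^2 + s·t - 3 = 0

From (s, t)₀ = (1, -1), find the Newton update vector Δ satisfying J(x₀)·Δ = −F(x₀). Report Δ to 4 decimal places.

(-0.7143, 1.0000)

At (1, -1): F = (-3.0000, -7.0000).
Jacobian J = [[-4·s·t + 2·s + 5·t - 1, -2·s^2 + 5·s], [2·s·t - 4·s + t, s^2 + s]].
At the point, J = [[0.0000, 3.0000], [-7.0000, 2.0000]] (det J = 21.0000).
Solving J·Δ = −F gives Δ = (-0.7143, 1.0000).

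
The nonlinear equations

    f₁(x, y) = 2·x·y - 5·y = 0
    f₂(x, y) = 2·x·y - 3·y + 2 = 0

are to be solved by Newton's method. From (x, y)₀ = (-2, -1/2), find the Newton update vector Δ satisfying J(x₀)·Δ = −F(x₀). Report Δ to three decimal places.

At (-2, -1/2): F = (4.500, 5.500).
Jacobian J = [[2·y, 2·x - 5], [2·y, 2·x - 3]].
At the point, J = [[-1.000, -9.000], [-1.000, -7.000]] (det J = -2.000).
Solving J·Δ = −F gives Δ = (9.000, -0.500).

(9.000, -0.500)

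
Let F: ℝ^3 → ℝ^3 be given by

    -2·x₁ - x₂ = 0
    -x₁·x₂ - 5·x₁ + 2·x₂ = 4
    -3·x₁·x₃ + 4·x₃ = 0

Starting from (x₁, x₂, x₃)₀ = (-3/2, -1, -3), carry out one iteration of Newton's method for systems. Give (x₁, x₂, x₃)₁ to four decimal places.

(-0.2273, 0.4545, -1.3476)

At (-3/2, -1, -3): F = (4.0000, 0.0000, -25.5000).
Jacobian J = [[-2, -1, 0], [-x₂ - 5, -x₁ + 2, 0], [-3·x₃, 0, -3·x₁ + 4]].
At the point, J = [[-2.0000, -1.0000, 0.0000], [-4.0000, 3.5000, 0.0000], [9.0000, 0.0000, 8.5000]] (det J = -93.5000).
Solving J·Δ = −F gives Δ = (1.2727, 1.4545, 1.6524).
Then the next iterate is (x₁, x₂, x₃)₁ = (-0.2273, 0.4545, -1.3476).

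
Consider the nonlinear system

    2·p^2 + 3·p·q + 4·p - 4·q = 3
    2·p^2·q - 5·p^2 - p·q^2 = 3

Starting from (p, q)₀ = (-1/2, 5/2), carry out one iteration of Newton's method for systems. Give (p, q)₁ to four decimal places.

(-9.7021, -16.7128)

At (-1/2, 5/2): F = (-18.2500, 0.1250).
Jacobian J = [[4·p + 3·q + 4, 3·p - 4], [4·p·q - 10·p - q^2, 2·p^2 - 2·p·q]].
At the point, J = [[9.5000, -5.5000], [-6.2500, 3.0000]] (det J = -5.8750).
Solving J·Δ = −F gives Δ = (-9.2021, -19.2128).
Then the next iterate is (p, q)₁ = (-9.7021, -16.7128).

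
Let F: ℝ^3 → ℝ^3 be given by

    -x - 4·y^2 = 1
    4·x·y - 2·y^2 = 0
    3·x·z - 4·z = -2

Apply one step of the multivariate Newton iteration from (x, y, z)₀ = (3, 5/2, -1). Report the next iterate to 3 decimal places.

(1.525, 1.124, -1.285)

At (3, 5/2, -1): F = (-29.000, 17.500, -3.000).
Jacobian J = [[-1, -8·y, 0], [4·y, 4·x - 4·y, 0], [3·z, 0, 3·x - 4]].
At the point, J = [[-1.000, -20.000, 0.000], [10.000, 2.000, 0.000], [-3.000, 0.000, 5.000]] (det J = 990.000).
Solving J·Δ = −F gives Δ = (-1.475, -1.376, -0.285).
Then the next iterate is (x, y, z)₁ = (1.525, 1.124, -1.285).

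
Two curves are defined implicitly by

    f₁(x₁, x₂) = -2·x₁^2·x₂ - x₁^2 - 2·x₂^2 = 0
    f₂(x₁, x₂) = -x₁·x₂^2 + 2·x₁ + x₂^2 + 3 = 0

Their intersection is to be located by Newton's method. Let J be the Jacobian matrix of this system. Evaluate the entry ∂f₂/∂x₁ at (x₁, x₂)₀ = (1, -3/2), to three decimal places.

∂f₂/∂x₁ = -x₂^2 + 2.
At (1, -3/2) this is -0.250.

-0.250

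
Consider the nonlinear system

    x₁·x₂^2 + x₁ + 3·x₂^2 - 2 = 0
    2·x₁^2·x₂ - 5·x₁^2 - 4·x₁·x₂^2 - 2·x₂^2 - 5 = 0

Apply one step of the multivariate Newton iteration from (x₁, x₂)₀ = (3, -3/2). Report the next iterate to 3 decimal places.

At (3, -3/2): F = (14.500, -108.500).
Jacobian J = [[x₂^2 + 1, 2·x₁·x₂ + 6·x₂], [4·x₁·x₂ - 10·x₁ - 4·x₂^2, 2·x₁^2 - 8·x₁·x₂ - 4·x₂]].
At the point, J = [[3.250, -18.000], [-57.000, 60.000]] (det J = -831.000).
Solving J·Δ = −F gives Δ = (-1.303, 0.570).
Then the next iterate is (x₁, x₂)₁ = (1.697, -0.930).

(1.697, -0.930)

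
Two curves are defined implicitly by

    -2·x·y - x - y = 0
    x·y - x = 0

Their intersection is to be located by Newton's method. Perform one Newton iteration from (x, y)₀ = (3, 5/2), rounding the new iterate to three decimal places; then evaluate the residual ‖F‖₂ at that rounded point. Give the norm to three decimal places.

At (3, 5/2): F = (-20.500, 4.500).
Jacobian J = [[-2·y - 1, -2·x - 1], [y - 1, x]].
At the point, J = [[-6.000, -7.000], [1.500, 3.000]] (det J = -7.500).
Solving J·Δ = −F gives Δ = (-4.000, 0.500).
Then the next iterate is (x, y)₁ = (-1.000, 3.000).
Re-evaluating at (-1.000, 3.000): F = (4.000, -2.000), so ‖F‖₂ = 4.472.

4.472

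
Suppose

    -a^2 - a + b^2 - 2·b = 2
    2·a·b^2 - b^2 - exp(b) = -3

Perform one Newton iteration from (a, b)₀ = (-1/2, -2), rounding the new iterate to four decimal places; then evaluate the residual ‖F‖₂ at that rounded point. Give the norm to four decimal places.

At (-1/2, -2): F = (6.2500, -5.135335).
Jacobian J = [[-2·a - 1, 2·b - 2], [2·b^2, 4·a·b - 2·b - exp(b)]].
At the point, J = [[0.0000, -6.0000], [8.0000, 7.864665]] (det J = 48.0000).
Solving J·Δ = −F gives Δ = (-0.3821, 1.0417).
Then the next iterate is (a, b)₁ = (-0.8821, -0.9583).
Re-evaluating at (-0.8821, -0.9583): F = (0.938938, 0.077983), so ‖F‖₂ = 0.9422.

0.9422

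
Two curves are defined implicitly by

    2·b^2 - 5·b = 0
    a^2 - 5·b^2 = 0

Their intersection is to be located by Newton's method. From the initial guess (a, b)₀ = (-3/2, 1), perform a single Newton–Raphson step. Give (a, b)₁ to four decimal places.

At (-3/2, 1): F = (-3.0000, -2.7500).
Jacobian J = [[0, 4·b - 5], [2·a, -10·b]].
At the point, J = [[0.0000, -1.0000], [-3.0000, -10.0000]] (det J = -3.0000).
Solving J·Δ = −F gives Δ = (9.0833, -3.0000).
Then the next iterate is (a, b)₁ = (7.5833, -2.0000).

(7.5833, -2.0000)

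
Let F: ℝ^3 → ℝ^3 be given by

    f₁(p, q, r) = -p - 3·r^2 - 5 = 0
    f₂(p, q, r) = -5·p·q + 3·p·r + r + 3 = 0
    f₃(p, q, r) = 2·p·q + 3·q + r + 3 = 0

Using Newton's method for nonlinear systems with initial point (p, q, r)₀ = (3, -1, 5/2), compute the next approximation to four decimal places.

(1.0497, -0.8608, 0.8467)

At (3, -1, 5/2): F = (-26.7500, 43.0000, -3.5000).
Jacobian J = [[-1, 0, -6·r], [-5·q + 3·r, -5·p, 3·p + 1], [2·q, 2·p + 3, 1]].
At the point, J = [[-1.0000, 0.0000, -15.0000], [12.5000, -15.0000, 10.0000], [-2.0000, 9.0000, 1.0000]] (det J = -1132.5000).
Solving J·Δ = −F gives Δ = (-1.9503, 0.1392, -1.6533).
Then the next iterate is (p, q, r)₁ = (1.0497, -0.8608, 0.8467).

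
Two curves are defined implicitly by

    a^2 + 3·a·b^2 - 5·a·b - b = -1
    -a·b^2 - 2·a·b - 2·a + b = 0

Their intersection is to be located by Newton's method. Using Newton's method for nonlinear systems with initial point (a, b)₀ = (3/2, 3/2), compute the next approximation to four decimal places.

(-0.4798, 2.2659)

At (3/2, 3/2): F = (0.6250, -9.3750).
Jacobian J = [[2·a + 3·b^2 - 5·b, 6·a·b - 5·a - 1], [-b^2 - 2·b - 2, -2·a·b - 2·a + 1]].
At the point, J = [[2.2500, 5.0000], [-7.2500, -6.5000]] (det J = 21.6250).
Solving J·Δ = −F gives Δ = (-1.9798, 0.7659).
Then the next iterate is (a, b)₁ = (-0.4798, 2.2659).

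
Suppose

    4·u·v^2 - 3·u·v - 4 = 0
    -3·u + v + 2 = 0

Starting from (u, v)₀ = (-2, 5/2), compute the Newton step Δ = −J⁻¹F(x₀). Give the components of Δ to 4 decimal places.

(3.7633, 0.7899)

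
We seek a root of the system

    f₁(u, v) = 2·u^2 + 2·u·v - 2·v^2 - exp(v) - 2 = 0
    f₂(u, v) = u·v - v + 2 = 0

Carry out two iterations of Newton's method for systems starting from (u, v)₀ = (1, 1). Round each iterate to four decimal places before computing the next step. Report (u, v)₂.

(-0.0006, -0.0590)

At (1, 1): F = (-2.718282, 2.0000).
Jacobian J = [[4·u + 2·v, 2·u - 4·v - exp(v)], [v, u - 1]].
At the point, J = [[6.0000, -4.718282], [1.0000, 0.0000]] (det J = 4.718282).
Solving J·Δ = −F gives Δ = (-2.0000, -3.1194).
Then the next iterate is (u, v)₁ = (-1.0000, -2.1194).
Round to (-1.0000, -2.1194) and repeat: F = (-4.865016, 6.2388), J = [[-8.2388, 6.357496], [-2.1194, -2.0000]].
Δ = (0.9994, 2.0604), so (u, v)₂ = (-0.0006, -0.0590).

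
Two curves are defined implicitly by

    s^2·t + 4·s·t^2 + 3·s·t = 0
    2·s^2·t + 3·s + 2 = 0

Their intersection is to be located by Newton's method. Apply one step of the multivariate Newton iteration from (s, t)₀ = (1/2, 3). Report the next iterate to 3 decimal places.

At (1/2, 3): F = (23.250, 5.000).
Jacobian J = [[2·s·t + 4·t^2 + 3·t, s^2 + 8·s·t + 3·s], [4·s·t + 3, 2·s^2]].
At the point, J = [[48.000, 13.750], [9.000, 0.500]] (det J = -99.750).
Solving J·Δ = −F gives Δ = (-0.573, 0.308).
Then the next iterate is (s, t)₁ = (-0.073, 3.308).

(-0.073, 3.308)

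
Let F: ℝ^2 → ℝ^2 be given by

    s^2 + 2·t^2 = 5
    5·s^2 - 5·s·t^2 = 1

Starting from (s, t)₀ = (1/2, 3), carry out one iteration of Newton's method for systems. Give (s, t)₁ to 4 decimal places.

At (1/2, 3): F = (13.2500, -22.2500).
Jacobian J = [[2·s, 4·t], [10·s - 5·t^2, -10·s·t]].
At the point, J = [[1.0000, 12.0000], [-40.0000, -15.0000]] (det J = 465.0000).
Solving J·Δ = −F gives Δ = (-0.1468, -1.0919).
Then the next iterate is (s, t)₁ = (0.3532, 1.9081).

(0.3532, 1.9081)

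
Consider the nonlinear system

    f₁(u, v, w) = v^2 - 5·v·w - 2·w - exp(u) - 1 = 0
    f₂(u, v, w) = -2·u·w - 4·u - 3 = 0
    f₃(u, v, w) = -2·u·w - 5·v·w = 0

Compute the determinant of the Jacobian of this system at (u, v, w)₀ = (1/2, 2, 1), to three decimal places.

J = [[-exp(u), 2·v - 5·w, -5·v - 2], [-2·w - 4, 0, -2·u], [-2·w, -5·w, -2·u - 5·v]].
At the point, J = [[-1.64872, -1.000, -12.000], [-6.000, 0.000, -1.000], [-2.000, -5.000, -11.000]].
det J = -287.756.

-287.756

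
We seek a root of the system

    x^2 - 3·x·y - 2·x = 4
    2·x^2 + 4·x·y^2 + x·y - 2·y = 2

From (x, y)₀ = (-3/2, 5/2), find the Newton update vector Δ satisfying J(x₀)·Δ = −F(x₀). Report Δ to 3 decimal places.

At (-3/2, 5/2): F = (12.500, -43.750).
Jacobian J = [[2·x - 3·y - 2, -3·x], [4·x + 4·y^2 + y, 8·x·y + x - 2]].
At the point, J = [[-12.500, 4.500], [21.500, -33.500]] (det J = 322.000).
Solving J·Δ = −F gives Δ = (0.689, -0.864).

(0.689, -0.864)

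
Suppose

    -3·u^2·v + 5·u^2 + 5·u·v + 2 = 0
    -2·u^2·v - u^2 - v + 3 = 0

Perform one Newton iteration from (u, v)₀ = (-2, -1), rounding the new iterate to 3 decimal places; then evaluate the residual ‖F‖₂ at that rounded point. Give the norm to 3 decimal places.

At (-2, -1): F = (44.000, 8.000).
Jacobian J = [[-6·u·v + 10·u + 5·v, -3·u^2 + 5·u], [-4·u·v - 2·u, -2·u^2 - 1]].
At the point, J = [[-37.000, -22.000], [-4.000, -9.000]] (det J = 245.000).
Solving J·Δ = −F gives Δ = (0.898, 0.490).
Then the next iterate is (u, v)₁ = (-1.102, -0.510).
Re-evaluating at (-1.102, -0.510): F = (12.74016, 3.53429), so ‖F‖₂ = 13.221.

13.221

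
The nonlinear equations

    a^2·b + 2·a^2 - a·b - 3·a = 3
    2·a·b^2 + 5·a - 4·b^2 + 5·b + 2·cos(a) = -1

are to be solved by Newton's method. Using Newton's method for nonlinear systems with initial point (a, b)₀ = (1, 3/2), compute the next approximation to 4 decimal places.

At (1, 3/2): F = (-4.0000, 10.080605).
Jacobian J = [[2·a·b + 4·a - b - 3, a^2 - a], [2·b^2 - 2·sin(a) + 5, 4·a·b - 8·b + 5]].
At the point, J = [[2.5000, 0.0000], [7.817058, -1.0000]] (det J = -2.5000).
Solving J·Δ = −F gives Δ = (1.6000, 22.5879).
Then the next iterate is (a, b)₁ = (2.6000, 24.0879).

(2.6000, 24.0879)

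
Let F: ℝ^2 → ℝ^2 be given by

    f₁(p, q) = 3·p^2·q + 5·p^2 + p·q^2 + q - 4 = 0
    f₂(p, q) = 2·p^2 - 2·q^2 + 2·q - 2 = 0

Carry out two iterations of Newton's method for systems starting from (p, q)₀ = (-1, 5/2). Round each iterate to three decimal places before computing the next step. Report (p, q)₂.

(-0.677, 0.793)

At (-1, 5/2): F = (4.750, -7.500).
Jacobian J = [[6·p·q + 10·p + q^2, 3·p^2 + 2·p·q + 1], [4·p, -4·q + 2]].
At the point, J = [[-18.750, -1.000], [-4.000, -8.000]] (det J = 146.000).
Solving J·Δ = −F gives Δ = (0.312, -1.093).
Then the next iterate is (p, q)₁ = (-0.688, 1.407).
Round to (-0.688, 1.407) and repeat: F = (0.40971, -2.19861), J = [[-10.70845, 0.484], [-2.752, -3.628]].
Δ = (0.011, -0.614), so (p, q)₂ = (-0.677, 0.793).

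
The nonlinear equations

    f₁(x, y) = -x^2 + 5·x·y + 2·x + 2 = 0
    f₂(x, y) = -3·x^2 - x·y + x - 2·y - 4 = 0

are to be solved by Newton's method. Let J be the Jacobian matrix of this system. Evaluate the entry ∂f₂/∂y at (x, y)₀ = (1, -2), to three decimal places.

-3.000

∂f₂/∂y = -x - 2.
At (1, -2) this is -3.000.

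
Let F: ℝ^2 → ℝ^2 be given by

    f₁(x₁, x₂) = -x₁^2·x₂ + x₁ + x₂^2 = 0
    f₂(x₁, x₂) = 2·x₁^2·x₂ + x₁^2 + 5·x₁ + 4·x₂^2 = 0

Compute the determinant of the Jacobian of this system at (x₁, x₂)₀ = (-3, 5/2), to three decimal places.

484.000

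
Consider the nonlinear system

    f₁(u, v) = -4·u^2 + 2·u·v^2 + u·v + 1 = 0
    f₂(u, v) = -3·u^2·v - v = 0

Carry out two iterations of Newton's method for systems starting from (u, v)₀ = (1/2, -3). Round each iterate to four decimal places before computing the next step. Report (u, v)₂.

(-0.1308, 0.0366)

At (1/2, -3): F = (7.5000, 5.2500).
Jacobian J = [[-8·u + 2·v^2 + v, 4·u·v + u], [-6·u·v, -3·u^2 - 1]].
At the point, J = [[11.0000, -5.5000], [9.0000, -1.7500]] (det J = 30.2500).
Solving J·Δ = −F gives Δ = (-0.5207, 0.3223).
Then the next iterate is (u, v)₁ = (-0.0207, -2.6777).
Round to (-0.0207, -2.6777) and repeat: F = (0.756873, 2.681142), J = [[11.828055, 0.201014], [-0.332570, -1.001285]].
Δ = (-0.1101, 2.7143), so (u, v)₂ = (-0.1308, 0.0366).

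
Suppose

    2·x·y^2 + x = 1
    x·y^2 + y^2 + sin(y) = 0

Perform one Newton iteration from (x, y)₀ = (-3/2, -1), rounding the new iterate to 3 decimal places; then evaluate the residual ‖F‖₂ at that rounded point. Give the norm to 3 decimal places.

2.825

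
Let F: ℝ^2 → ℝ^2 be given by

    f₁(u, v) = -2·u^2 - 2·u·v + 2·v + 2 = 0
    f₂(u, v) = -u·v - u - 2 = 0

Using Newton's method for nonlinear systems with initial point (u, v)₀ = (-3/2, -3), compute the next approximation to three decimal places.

(-1.344, 0.125)

At (-3/2, -3): F = (-17.500, -5.000).
Jacobian J = [[-4·u - 2·v, -2·u + 2], [-v - 1, -u]].
At the point, J = [[12.000, 5.000], [2.000, 1.500]] (det J = 8.000).
Solving J·Δ = −F gives Δ = (0.156, 3.125).
Then the next iterate is (u, v)₁ = (-1.344, 0.125).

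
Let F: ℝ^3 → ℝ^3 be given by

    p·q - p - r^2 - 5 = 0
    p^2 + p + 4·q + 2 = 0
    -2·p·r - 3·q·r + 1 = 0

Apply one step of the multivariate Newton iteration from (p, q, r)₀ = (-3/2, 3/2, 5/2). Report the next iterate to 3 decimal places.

At (-3/2, 3/2, 5/2): F = (-12.000, 8.750, -2.750).
Jacobian J = [[q - 1, p, -2·r], [2·p + 1, 4, 0], [-2·r, -3·r, -2·p - 3·q]].
At the point, J = [[0.500, -1.500, -5.000], [-2.000, 4.000, 0.000], [-5.000, -7.500, -1.500]] (det J = -173.500).
Solving J·Δ = −F gives Δ = (1.876, -1.250, -1.838).
Then the next iterate is (p, q, r)₁ = (0.376, 0.250, 0.662).

(0.376, 0.250, 0.662)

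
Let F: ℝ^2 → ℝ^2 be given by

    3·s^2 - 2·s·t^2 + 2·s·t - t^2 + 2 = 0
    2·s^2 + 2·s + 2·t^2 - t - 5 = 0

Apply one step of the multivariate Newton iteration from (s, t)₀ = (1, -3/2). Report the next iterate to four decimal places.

(0.6081, -1.1216)

At (1, -3/2): F = (-4.7500, 5.0000).
Jacobian J = [[6·s - 2·t^2 + 2·t, -4·s·t + 2·s - 2·t], [4·s + 2, 4·t - 1]].
At the point, J = [[-1.5000, 11.0000], [6.0000, -7.0000]] (det J = -55.5000).
Solving J·Δ = −F gives Δ = (-0.3919, 0.3784).
Then the next iterate is (s, t)₁ = (0.6081, -1.1216).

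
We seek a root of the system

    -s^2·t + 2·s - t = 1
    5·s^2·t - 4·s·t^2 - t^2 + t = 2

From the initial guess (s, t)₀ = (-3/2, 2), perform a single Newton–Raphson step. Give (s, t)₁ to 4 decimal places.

At (-3/2, 2): F = (-10.5000, 42.5000).
Jacobian J = [[-2·s·t + 2, -s^2 - 1], [10·s·t - 4·t^2, 5·s^2 - 8·s·t - 2·t + 1]].
At the point, J = [[8.0000, -3.2500], [-46.0000, 32.2500]] (det J = 108.5000).
Solving J·Δ = −F gives Δ = (1.8479, 1.3180).
Then the next iterate is (s, t)₁ = (0.3479, 3.3180).

(0.3479, 3.3180)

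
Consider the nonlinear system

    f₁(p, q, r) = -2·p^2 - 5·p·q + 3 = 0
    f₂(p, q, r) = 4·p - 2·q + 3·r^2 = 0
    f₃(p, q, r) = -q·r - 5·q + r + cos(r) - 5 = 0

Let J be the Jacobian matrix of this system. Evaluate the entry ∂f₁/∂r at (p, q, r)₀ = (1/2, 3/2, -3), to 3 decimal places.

0.000

∂f₁/∂r = 0.
At (1/2, 3/2, -3) this is 0.000.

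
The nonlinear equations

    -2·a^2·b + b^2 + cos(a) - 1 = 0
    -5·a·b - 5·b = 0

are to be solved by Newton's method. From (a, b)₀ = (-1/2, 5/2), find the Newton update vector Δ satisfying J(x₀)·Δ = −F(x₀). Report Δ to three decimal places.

(-0.374, -0.628)

At (-1/2, 5/2): F = (4.87758, -6.250).
Jacobian J = [[-4·a·b - sin(a), -2·a^2 + 2·b], [-5·b, -5·a - 5]].
At the point, J = [[5.47943, 4.500], [-12.500, -2.500]] (det J = 42.55144).
Solving J·Δ = −F gives Δ = (-0.374, -0.628).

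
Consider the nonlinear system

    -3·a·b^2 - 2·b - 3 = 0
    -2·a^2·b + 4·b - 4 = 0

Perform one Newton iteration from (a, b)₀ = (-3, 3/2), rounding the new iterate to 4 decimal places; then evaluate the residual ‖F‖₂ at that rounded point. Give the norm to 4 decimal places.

7.7366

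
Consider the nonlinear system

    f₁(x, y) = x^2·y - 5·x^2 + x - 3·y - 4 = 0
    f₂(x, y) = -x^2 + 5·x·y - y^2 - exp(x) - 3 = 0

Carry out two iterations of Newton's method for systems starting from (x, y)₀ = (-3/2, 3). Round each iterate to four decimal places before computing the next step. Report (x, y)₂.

(0.0456, -7.2912)

At (-3/2, 3): F = (-19.0000, -36.973130).
Jacobian J = [[2·x·y - 10·x + 1, x^2 - 3], [-2·x + 5·y - exp(x), 5·x - 2·y]].
At the point, J = [[7.0000, -0.7500], [17.776870, -13.5000]] (det J = -81.167348).
Solving J·Δ = −F gives Δ = (2.8185, 0.9727).
Then the next iterate is (x, y)₁ = (1.3185, 3.9727).
Round to (1.3185, 3.9727) and repeat: F = (-16.385502, 1.931427), J = [[-1.708990, -1.261558], [13.488690, -1.3529]].
Δ = (-1.2729, -11.2639), so (x, y)₂ = (0.0456, -7.2912).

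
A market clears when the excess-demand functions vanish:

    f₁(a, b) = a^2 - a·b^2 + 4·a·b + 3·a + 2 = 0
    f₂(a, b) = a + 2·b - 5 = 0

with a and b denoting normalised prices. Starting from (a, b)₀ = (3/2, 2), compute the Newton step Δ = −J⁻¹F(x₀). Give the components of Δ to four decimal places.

(-1.4750, 0.4875)

At (3/2, 2): F = (14.7500, 0.5000).
Jacobian J = [[2·a - b^2 + 4·b + 3, -2·a·b + 4·a], [1, 2]].
At the point, J = [[10.0000, 0.0000], [1.0000, 2.0000]] (det J = 20.0000).
Solving J·Δ = −F gives Δ = (-1.4750, 0.4875).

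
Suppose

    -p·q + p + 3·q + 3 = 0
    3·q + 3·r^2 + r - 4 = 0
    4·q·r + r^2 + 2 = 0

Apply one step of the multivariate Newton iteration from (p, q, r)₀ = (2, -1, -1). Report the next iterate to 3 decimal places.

(-0.855, 0.711, -0.974)

At (2, -1, -1): F = (4.000, -5.000, 7.000).
Jacobian J = [[-q + 1, -p + 3, 0], [0, 3, 6·r + 1], [0, 4·r, 4·q + 2·r]].
At the point, J = [[2.000, 1.000, 0.000], [0.000, 3.000, -5.000], [0.000, -4.000, -6.000]] (det J = -76.000).
Solving J·Δ = −F gives Δ = (-2.855, 1.711, 0.026).
Then the next iterate is (p, q, r)₁ = (-0.855, 0.711, -0.974).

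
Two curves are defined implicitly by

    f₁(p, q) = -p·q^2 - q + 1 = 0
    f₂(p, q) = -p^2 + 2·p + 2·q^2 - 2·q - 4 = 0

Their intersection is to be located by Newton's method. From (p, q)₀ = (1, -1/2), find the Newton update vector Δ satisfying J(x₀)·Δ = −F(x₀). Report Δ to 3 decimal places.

(5.000, -0.375)

At (1, -1/2): F = (1.250, -1.500).
Jacobian J = [[-q^2, -2·p·q - 1], [-2·p + 2, 4·q - 2]].
At the point, J = [[-0.250, 0.000], [0.000, -4.000]] (det J = 1.000).
Solving J·Δ = −F gives Δ = (5.000, -0.375).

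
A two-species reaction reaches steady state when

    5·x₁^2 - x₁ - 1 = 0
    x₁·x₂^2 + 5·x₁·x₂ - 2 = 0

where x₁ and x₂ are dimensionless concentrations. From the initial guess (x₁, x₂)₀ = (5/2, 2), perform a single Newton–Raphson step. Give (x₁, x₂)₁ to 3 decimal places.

At (5/2, 2): F = (27.750, 33.000).
Jacobian J = [[10·x₁ - 1, 0], [x₂^2 + 5·x₂, 2·x₁·x₂ + 5·x₁]].
At the point, J = [[24.000, 0.000], [14.000, 22.500]] (det J = 540.000).
Solving J·Δ = −F gives Δ = (-1.156, -0.747).
Then the next iterate is (x₁, x₂)₁ = (1.344, 1.253).

(1.344, 1.253)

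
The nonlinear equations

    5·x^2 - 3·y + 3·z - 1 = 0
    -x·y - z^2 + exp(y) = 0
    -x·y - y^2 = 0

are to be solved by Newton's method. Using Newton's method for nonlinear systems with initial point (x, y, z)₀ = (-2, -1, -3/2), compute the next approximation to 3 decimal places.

At (-2, -1, -3/2): F = (17.500, -3.88212, -3.000).
Jacobian J = [[10·x, -3, 3], [-y, -x + exp(y), -2·z], [-y, -x - 2·y, 0]].
At the point, J = [[-20.000, -3.000, 3.000], [1.000, 2.36788, 3.000], [1.000, 4.000, 0.000]] (det J = 235.89636).
Solving J·Δ = −F gives Δ = (0.883, 0.529, 0.582).
Then the next iterate is (x, y, z)₁ = (-1.117, -0.471, -0.918).

(-1.117, -0.471, -0.918)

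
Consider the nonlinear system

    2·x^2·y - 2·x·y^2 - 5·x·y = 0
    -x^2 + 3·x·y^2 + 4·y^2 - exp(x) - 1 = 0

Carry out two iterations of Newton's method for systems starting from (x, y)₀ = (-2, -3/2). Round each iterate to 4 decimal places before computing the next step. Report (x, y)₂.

(-0.2456, -1.9101)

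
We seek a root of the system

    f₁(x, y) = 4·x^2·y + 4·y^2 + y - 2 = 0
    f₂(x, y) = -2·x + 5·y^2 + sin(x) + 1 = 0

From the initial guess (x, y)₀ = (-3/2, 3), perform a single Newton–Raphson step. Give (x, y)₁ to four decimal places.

At (-3/2, 3): F = (64.0000, 48.002505).
Jacobian J = [[8·x·y, 4·x^2 + 8·y + 1], [cos(x) - 2, 10·y]].
At the point, J = [[-36.0000, 34.0000], [-1.929263, 30.0000]] (det J = -1014.405065).
Solving J·Δ = −F gives Δ = (0.2838, -1.5818).
Then the next iterate is (x, y)₁ = (-1.2162, 1.4182).

(-1.2162, 1.4182)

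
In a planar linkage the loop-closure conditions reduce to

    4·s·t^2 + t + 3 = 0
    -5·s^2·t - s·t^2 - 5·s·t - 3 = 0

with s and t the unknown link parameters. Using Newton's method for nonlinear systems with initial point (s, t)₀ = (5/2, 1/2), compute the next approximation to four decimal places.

(2.4753, -0.0432)

At (5/2, 1/2): F = (6.0000, -25.5000).
Jacobian J = [[4·t^2, 8·s·t + 1], [-10·s·t - t^2 - 5·t, -5·s^2 - 2·s·t - 5·s]].
At the point, J = [[1.0000, 11.0000], [-15.2500, -46.2500]] (det J = 121.5000).
Solving J·Δ = −F gives Δ = (-0.0247, -0.5432).
Then the next iterate is (s, t)₁ = (2.4753, -0.0432).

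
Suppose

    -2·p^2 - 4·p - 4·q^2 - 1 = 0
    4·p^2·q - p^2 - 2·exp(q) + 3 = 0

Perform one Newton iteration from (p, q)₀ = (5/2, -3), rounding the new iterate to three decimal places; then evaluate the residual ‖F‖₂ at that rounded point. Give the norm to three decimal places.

26.598

At (5/2, -3): F = (-59.500, -78.34957).
Jacobian J = [[-4·p - 4, -8·q], [8·p·q - 2·p, 4·p^2 - 2·exp(q)]].
At the point, J = [[-14.000, 24.000], [-65.000, 24.90043]] (det J = 1211.39404).
Solving J·Δ = −F gives Δ = (-0.329, 2.287).
Then the next iterate is (p, q)₁ = (2.171, -0.713).
Re-evaluating at (2.171, -0.713): F = (-21.14396, -16.13575), so ‖F‖₂ = 26.598.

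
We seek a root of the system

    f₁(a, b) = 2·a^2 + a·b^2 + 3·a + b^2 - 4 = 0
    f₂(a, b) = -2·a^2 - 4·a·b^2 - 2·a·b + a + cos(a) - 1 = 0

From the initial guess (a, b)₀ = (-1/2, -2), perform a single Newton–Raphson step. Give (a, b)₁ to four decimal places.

(0.0910, -2.0226)

At (-1/2, -2): F = (-3.0000, 4.877583).
Jacobian J = [[4·a + b^2 + 3, 2·a·b + 2·b], [-4·a - 4·b^2 - 2·b - sin(a) + 1, -8·a·b - 2·a]].
At the point, J = [[5.0000, -2.0000], [-8.520574, -7.0000]] (det J = -52.041149).
Solving J·Δ = −F gives Δ = (0.5910, -0.0226).
Then the next iterate is (a, b)₁ = (0.0910, -2.0226).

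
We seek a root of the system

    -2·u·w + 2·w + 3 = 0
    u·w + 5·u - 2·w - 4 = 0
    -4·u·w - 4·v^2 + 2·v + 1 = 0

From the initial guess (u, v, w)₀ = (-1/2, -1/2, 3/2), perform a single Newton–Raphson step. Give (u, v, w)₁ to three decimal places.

(0.500, 0.667, 0.000)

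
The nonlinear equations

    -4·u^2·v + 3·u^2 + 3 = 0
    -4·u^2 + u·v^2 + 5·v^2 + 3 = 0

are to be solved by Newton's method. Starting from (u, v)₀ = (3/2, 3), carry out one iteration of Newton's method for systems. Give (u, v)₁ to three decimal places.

At (3/2, 3): F = (-17.250, 52.500).
Jacobian J = [[-8·u·v + 6·u, -4·u^2], [-8·u + v^2, 2·u·v + 10·v]].
At the point, J = [[-27.000, -9.000], [-3.000, 39.000]] (det J = -1080.000).
Solving J·Δ = −F gives Δ = (-0.185, -1.360).
Then the next iterate is (u, v)₁ = (1.315, 1.640).

(1.315, 1.640)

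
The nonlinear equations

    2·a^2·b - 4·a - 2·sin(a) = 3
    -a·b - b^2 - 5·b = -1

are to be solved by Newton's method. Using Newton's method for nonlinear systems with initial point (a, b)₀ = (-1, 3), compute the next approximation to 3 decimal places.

(-0.735, 0.921)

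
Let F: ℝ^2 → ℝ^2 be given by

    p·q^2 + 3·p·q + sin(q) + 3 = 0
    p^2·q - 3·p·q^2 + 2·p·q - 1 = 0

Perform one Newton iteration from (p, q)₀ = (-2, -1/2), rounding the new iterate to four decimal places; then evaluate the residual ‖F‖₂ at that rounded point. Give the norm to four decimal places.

3.1550

At (-2, -1/2): F = (5.020574, 0.5000).
Jacobian J = [[q^2 + 3·q, 2·p·q + 3·p + cos(q)], [2·p·q - 3·q^2 + 2·q, p^2 - 6·p·q + 2·p]].
At the point, J = [[-1.2500, -3.122417], [0.2500, -6.0000]] (det J = 8.280604).
Solving J·Δ = −F gives Δ = (3.4493, 0.2271).
Then the next iterate is (p, q)₁ = (1.4493, -0.2729).
Re-evaluating at (1.4493, -0.2729): F = (1.651869, -2.688054), so ‖F‖₂ = 3.1550.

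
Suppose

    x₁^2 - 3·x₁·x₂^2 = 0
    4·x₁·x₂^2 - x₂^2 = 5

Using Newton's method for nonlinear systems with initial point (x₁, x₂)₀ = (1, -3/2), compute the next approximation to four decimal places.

(1.9412, -0.3644)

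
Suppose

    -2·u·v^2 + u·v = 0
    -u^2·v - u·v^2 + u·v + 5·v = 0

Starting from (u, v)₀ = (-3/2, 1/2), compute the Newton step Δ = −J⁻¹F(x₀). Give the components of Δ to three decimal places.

(-0.571, 0.000)

At (-3/2, 1/2): F = (0.000, 1.000).
Jacobian J = [[-2·v^2 + v, -4·u·v + u], [-2·u·v - v^2 + v, -u^2 - 2·u·v + u + 5]].
At the point, J = [[0.000, 1.500], [1.750, 2.750]] (det J = -2.625).
Solving J·Δ = −F gives Δ = (-0.571, 0.000).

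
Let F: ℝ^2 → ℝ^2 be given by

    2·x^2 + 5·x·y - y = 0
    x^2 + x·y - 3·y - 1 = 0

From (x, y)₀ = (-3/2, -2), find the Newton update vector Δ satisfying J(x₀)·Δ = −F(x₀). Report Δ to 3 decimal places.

(0.326, 1.915)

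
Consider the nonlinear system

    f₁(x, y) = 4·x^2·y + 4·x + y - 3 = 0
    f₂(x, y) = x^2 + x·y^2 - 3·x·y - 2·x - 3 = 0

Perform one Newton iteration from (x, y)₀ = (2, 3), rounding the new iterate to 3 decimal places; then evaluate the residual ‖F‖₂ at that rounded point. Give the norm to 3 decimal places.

9.382

At (2, 3): F = (56.000, -3.000).
Jacobian J = [[8·x·y + 4, 4·x^2 + 1], [2·x + y^2 - 3·y - 2, 2·x·y - 3·x]].
At the point, J = [[52.000, 17.000], [2.000, 6.000]] (det J = 278.000).
Solving J·Δ = −F gives Δ = (-1.392, 0.964).
Then the next iterate is (x, y)₁ = (0.608, 3.964).
Re-evaluating at (0.608, 3.964): F = (9.25739, -1.52299), so ‖F‖₂ = 9.382.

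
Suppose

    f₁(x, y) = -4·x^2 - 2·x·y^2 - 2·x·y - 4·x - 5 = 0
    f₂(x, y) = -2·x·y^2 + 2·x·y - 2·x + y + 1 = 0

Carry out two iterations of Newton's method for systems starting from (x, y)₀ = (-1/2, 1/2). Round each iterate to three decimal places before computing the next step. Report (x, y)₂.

(1.437, 5.193)

At (-1/2, 1/2): F = (-3.250, 2.250).
Jacobian J = [[-8·x - 2·y^2 - 2·y - 4, -4·x·y - 2·x], [-2·y^2 + 2·y - 2, -4·x·y + 2·x + 1]].
At the point, J = [[-1.500, 2.000], [-1.500, 1.000]] (det J = 1.500).
Solving J·Δ = −F gives Δ = (5.167, 5.500).
Then the next iterate is (x, y)₁ = (4.667, 6.000).
Round to (4.667, 6.000) and repeat: F = (-502.81956, -282.354), J = [[-125.336, -121.342], [-62.000, -101.674]].
Δ = (-3.230, -0.807), so (x, y)₂ = (1.437, 5.193).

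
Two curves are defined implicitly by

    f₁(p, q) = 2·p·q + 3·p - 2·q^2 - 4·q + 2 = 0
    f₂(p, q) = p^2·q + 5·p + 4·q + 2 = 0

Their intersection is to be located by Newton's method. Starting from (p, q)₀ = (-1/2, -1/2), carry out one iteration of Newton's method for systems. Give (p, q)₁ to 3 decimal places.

(-0.610, 0.260)

At (-1/2, -1/2): F = (2.500, -2.625).
Jacobian J = [[2·q + 3, 2·p - 4·q - 4], [2·p·q + 5, p^2 + 4]].
At the point, J = [[2.000, -3.000], [5.500, 4.250]] (det J = 25.000).
Solving J·Δ = −F gives Δ = (-0.110, 0.760).
Then the next iterate is (p, q)₁ = (-0.610, 0.260).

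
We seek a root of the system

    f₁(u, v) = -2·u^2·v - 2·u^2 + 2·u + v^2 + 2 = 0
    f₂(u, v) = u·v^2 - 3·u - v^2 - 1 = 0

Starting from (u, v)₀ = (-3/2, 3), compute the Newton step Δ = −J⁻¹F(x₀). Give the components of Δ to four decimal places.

(0.4474, -1.0877)

At (-3/2, 3): F = (-10.0000, -19.0000).
Jacobian J = [[-4·u·v - 4·u + 2, -2·u^2 + 2·v], [v^2 - 3, 2·u·v - 2·v]].
At the point, J = [[26.0000, 1.5000], [6.0000, -15.0000]] (det J = -399.0000).
Solving J·Δ = −F gives Δ = (0.4474, -1.0877).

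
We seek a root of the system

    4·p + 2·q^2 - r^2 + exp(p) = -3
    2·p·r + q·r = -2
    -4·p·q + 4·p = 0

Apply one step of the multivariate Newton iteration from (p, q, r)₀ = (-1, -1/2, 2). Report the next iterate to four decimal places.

At (-1, -1/2, 2): F = (-4.132121, -3.0000, -6.0000).
Jacobian J = [[exp(p) + 4, 4·q, -2·r], [2·r, r, 2·p + q], [-4·q + 4, -4·p, 0]].
At the point, J = [[4.367879, -2.0000, -4.0000], [4.0000, 2.0000, -2.5000], [6.0000, 4.0000, 0.0000]] (det J = 57.678794).
Solving J·Δ = −F gives Δ = (1.2365, -0.3548, 0.4946).
Then the next iterate is (p, q, r)₁ = (0.2365, -0.8548, 2.4946).

(0.2365, -0.8548, 2.4946)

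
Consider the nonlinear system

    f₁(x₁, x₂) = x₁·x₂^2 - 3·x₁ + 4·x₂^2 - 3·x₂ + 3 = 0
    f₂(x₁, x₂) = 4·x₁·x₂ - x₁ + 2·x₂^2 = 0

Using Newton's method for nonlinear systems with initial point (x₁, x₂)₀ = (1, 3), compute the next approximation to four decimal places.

(-0.0299, 1.8955)

At (1, 3): F = (36.0000, 29.0000).
Jacobian J = [[x₂^2 - 3, 2·x₁·x₂ + 8·x₂ - 3], [4·x₂ - 1, 4·x₁ + 4·x₂]].
At the point, J = [[6.0000, 27.0000], [11.0000, 16.0000]] (det J = -201.0000).
Solving J·Δ = −F gives Δ = (-1.0299, -1.1045).
Then the next iterate is (x₁, x₂)₁ = (-0.0299, 1.8955).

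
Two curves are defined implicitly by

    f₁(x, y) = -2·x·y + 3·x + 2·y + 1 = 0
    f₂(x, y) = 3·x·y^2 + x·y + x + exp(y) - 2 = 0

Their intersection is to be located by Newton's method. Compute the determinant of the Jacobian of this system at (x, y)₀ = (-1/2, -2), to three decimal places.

6.447

J = [[-2·y + 3, -2·x + 2], [3·y^2 + y + 1, 6·x·y + x + exp(y)]].
At the point, J = [[7.000, 3.000], [11.000, 5.63534]].
det J = 6.447.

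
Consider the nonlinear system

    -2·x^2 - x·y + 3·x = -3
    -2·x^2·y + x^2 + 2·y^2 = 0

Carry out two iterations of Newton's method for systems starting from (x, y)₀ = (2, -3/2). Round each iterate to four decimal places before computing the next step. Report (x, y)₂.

At (2, -3/2): F = (4.0000, 20.5000).
Jacobian J = [[-4·x - y + 3, -x], [-4·x·y + 2·x, -2·x^2 + 4·y]].
At the point, J = [[-3.5000, -2.0000], [16.0000, -14.0000]] (det J = 81.0000).
Solving J·Δ = −F gives Δ = (0.1852, 1.6759).
Then the next iterate is (x, y)₁ = (2.1852, 0.1759).
Round to (2.1852, 0.1759) and repeat: F = (-0.378975, 3.157101), J = [[-5.9167, -2.1852], [2.832893, -8.846598]].
Δ = (-0.1751, 0.3008), so (x, y)₂ = (2.0101, 0.4767).

(2.0101, 0.4767)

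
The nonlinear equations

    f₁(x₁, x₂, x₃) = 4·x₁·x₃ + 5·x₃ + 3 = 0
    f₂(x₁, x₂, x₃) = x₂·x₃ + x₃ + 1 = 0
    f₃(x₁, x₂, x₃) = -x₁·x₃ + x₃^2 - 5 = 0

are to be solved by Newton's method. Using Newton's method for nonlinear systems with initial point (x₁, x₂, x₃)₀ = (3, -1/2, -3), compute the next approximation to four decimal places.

(-0.7018, -0.6316, -2.7895)

At (3, -1/2, -3): F = (-48.0000, -0.5000, 13.0000).
Jacobian J = [[4·x₃, 0, 4·x₁ + 5], [0, x₃, x₂ + 1], [-x₃, 0, -x₁ + 2·x₃]].
At the point, J = [[-12.0000, 0.0000, 17.0000], [0.0000, -3.0000, 0.5000], [3.0000, 0.0000, -9.0000]] (det J = -171.0000).
Solving J·Δ = −F gives Δ = (-3.7018, -0.1316, 0.2105).
Then the next iterate is (x₁, x₂, x₃)₁ = (-0.7018, -0.6316, -2.7895).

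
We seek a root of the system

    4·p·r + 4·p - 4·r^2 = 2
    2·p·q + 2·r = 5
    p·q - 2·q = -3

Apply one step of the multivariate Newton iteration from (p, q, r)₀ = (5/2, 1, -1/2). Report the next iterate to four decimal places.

At (5/2, 1, -1/2): F = (2.0000, -1.0000, 3.5000).
Jacobian J = [[4·r + 4, 0, 4·p - 8·r], [2·q, 2·p, 2], [q, p - 2, 0]].
At the point, J = [[2.0000, 0.0000, 14.0000], [2.0000, 5.0000, 2.0000], [1.0000, 0.5000, 0.0000]] (det J = -58.0000).
Solving J·Δ = −F gives Δ = (-4.3793, 1.7586, 0.4828).
Then the next iterate is (p, q, r)₁ = (-1.8793, 2.7586, -0.0172).

(-1.8793, 2.7586, -0.0172)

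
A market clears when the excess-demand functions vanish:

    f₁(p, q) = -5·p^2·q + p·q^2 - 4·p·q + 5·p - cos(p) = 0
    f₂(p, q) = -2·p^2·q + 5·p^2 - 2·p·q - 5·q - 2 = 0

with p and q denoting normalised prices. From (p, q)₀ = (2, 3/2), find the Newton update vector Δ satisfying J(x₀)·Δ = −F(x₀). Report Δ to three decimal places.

At (2, 3/2): F = (-27.08385, -7.500).
Jacobian J = [[-10·p·q + q^2 - 4·q + sin(p) + 5, -5·p^2 + 2·p·q - 4·p], [-4·p·q + 10·p - 2·q, -2·p^2 - 2·p - 5]].
At the point, J = [[-27.84070, -22.000], [5.000, -17.000]] (det J = 583.29194).
Solving J·Δ = −F gives Δ = (-0.506, -0.590).

(-0.506, -0.590)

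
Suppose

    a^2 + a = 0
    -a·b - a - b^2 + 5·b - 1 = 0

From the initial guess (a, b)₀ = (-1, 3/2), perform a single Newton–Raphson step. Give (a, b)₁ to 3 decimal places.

(-1.000, -0.750)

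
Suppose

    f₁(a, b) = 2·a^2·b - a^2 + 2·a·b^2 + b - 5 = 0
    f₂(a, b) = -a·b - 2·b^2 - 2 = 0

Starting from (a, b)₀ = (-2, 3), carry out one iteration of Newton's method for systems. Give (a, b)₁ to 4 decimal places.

(-3.2000, 1.9600)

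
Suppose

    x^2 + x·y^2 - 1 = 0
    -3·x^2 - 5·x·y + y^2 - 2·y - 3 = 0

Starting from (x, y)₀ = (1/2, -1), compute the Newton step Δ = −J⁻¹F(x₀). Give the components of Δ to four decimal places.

At (1/2, -1): F = (-0.2500, 1.7500).
Jacobian J = [[2·x + y^2, 2·x·y], [-6·x - 5·y, -5·x + 2·y - 2]].
At the point, J = [[2.0000, -1.0000], [2.0000, -6.5000]] (det J = -11.0000).
Solving J·Δ = −F gives Δ = (0.3068, 0.3636).

(0.3068, 0.3636)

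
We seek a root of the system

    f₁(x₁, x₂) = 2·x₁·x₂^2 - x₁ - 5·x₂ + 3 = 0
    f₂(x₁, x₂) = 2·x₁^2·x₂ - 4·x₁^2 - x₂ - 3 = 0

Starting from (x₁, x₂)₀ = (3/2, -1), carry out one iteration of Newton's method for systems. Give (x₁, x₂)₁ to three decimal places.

At (3/2, -1): F = (9.500, -15.500).
Jacobian J = [[2·x₂^2 - 1, 4·x₁·x₂ - 5], [4·x₁·x₂ - 8·x₁, 2·x₁^2 - 1]].
At the point, J = [[1.000, -11.000], [-18.000, 3.500]] (det J = -194.500).
Solving J·Δ = −F gives Δ = (-0.706, 0.799).
Then the next iterate is (x₁, x₂)₁ = (0.794, -0.201).

(0.794, -0.201)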